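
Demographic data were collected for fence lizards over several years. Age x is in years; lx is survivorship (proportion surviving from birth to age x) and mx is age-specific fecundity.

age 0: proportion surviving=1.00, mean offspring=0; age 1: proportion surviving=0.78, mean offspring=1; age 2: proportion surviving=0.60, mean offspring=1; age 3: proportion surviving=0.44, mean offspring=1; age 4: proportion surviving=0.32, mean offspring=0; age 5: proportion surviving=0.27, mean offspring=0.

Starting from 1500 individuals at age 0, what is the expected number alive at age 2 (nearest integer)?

Expected survivors = N0 · l_2 = 1500 × 0.60 = 900 → 900

900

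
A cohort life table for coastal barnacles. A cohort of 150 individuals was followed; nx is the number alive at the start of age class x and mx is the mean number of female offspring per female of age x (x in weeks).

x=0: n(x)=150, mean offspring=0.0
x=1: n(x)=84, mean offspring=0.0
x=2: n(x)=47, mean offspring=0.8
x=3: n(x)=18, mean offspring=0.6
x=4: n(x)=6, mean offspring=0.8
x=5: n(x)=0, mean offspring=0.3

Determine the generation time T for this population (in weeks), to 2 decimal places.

2.38

lx = nx/n0 = nx/150: 1, 0.56, 0.31333…, 0.12, 0.04, 0
lx·mx: 0, 0, 0.250667…, 0.072, 0.032, 0 → R0 = 0.354667…
x·lx·mx: 0, 0, 0.501333…, 0.216, 0.128, 0 → Σ = 0.845333…
T = 0.845333… / 0.354667… = 2.383459… → 2.38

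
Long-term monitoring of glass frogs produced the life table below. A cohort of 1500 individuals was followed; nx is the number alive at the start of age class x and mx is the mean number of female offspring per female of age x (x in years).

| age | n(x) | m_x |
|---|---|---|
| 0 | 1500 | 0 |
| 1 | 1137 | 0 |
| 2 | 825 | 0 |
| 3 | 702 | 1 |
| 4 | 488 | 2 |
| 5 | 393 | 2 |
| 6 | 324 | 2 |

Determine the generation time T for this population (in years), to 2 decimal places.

4.44

lx = nx/n0 = nx/1500: 1, 0.758, 0.55, 0.468, 0.32533…, 0.262, 0.216
lx·mx: 0, 0, 0, 0.468, 0.650667…, 0.524, 0.432 → R0 = 2.074667…
x·lx·mx: 0, 0, 0, 1.404, 2.602667…, 2.62, 2.592 → Σ = 9.218667…
T = 9.218667… / 2.074667… = 4.443445… → 4.44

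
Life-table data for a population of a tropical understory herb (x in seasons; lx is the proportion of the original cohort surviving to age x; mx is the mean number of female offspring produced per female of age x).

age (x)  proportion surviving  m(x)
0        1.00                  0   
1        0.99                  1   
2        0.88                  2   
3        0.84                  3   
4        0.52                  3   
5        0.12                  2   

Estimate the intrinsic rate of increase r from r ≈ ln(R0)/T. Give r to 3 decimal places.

R0 = Σ lx·mx = 0 + 0.99 + 1.76 + 2.52 + 1.56 + 0.24 = 7.07
Σ x·lx·mx = 19.51; T = 19.51/7.07 = 2.75955…
r ≈ ln(R0)/T = ln(7.07)/2.75955… = 0.70876… → 0.709

0.709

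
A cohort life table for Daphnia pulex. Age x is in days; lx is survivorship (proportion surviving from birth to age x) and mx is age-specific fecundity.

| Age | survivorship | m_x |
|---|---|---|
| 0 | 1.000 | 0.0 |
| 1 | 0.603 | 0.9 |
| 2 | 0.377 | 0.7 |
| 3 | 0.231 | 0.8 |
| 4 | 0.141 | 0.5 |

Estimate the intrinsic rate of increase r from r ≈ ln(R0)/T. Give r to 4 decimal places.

R0 = Σ lx·mx = 0 + 0.5427 + 0.2639 + 0.1848 + 0.0705 = 1.0619
Σ x·lx·mx = 1.9069; T = 1.9069/1.0619 = 1.79574…
r ≈ ln(R0)/T = ln(1.0619)/1.79574… = 0.033446… → 0.0334

0.0334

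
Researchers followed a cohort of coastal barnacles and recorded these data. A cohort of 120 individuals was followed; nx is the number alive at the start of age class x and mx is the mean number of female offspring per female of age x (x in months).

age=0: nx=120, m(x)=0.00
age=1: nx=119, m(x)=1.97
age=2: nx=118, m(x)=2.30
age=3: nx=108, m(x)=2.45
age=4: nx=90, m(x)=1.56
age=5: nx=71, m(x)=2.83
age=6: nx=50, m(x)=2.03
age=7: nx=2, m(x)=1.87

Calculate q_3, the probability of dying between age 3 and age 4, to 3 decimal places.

0.167

lx = nx/n0 = nx/120: 1, 0.99167…, 0.98333…, 0.9, 0.75, 0.59167…, 0.41667…, 0.01667…
q_3 = (l_3 − l_4) / l_3 = (0.9 − 0.75) / 0.9
     = 0.15 / 0.9 = 0.166667… → 0.167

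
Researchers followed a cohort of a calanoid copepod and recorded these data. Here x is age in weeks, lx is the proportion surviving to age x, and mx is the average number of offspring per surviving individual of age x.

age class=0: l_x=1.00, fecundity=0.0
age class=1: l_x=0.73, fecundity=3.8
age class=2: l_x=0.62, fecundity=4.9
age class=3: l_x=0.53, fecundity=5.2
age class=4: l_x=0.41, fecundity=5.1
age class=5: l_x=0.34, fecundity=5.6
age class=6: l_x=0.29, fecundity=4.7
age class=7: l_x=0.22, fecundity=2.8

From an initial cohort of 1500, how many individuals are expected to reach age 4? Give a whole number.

615

Expected survivors = N0 · l_4 = 1500 × 0.41 = 615 → 615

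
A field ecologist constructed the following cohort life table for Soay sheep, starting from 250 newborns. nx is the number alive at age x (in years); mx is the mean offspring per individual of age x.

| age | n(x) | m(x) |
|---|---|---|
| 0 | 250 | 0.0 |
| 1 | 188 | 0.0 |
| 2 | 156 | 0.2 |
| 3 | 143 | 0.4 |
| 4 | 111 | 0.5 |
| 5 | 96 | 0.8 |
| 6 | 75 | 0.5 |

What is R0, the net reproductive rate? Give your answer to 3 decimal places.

lx = nx/n0 = nx/250: 1, 0.752, 0.624, 0.572, 0.444, 0.384, 0.3
lx·mx by age: 0, 0, 0.1248, 0.2288, 0.222, 0.3072, 0.15
R0 = Σ lx·mx = 1.0328 → 1.033

1.033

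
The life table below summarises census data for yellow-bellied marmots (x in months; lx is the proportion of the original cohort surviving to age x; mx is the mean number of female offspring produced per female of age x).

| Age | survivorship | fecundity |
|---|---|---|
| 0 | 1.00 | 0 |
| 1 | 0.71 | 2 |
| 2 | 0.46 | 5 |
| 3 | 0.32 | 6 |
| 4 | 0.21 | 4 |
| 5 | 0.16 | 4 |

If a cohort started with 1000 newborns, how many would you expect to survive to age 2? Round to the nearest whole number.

460

Expected survivors = N0 · l_2 = 1000 × 0.46 = 460 → 460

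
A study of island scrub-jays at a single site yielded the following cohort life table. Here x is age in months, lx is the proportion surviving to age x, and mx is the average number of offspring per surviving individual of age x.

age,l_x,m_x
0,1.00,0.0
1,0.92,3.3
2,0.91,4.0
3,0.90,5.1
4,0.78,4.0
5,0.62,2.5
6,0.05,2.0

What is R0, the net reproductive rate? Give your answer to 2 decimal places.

lx·mx by age: 0, 3.036, 3.64, 4.59, 3.12, 1.55, 0.1
R0 = Σ lx·mx = 16.036 → 16.04

16.04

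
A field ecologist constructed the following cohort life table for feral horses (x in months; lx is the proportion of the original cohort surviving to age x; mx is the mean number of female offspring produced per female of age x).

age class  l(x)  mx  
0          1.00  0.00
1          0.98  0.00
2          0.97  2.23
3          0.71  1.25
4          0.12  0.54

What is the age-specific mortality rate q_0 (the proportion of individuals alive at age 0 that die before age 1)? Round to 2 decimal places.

0.02

q_0 = (l_0 − l_1) / l_0 = (1 − 0.98) / 1
     = 0.02 / 1 = 0.02 → 0.02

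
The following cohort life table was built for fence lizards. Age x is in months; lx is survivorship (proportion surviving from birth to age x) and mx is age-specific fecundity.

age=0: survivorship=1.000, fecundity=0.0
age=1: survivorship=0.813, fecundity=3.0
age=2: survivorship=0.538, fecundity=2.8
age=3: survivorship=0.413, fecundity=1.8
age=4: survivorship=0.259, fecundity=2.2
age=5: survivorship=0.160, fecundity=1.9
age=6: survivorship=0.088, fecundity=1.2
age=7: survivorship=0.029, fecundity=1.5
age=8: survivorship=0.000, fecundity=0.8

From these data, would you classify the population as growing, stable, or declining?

R0 = Σ lx·mx = 0 + 2.439 + 1.5064 + 0.7434 + 0.5698 + 0.304 + 0.1056 + 0.0435 + 0 = 5.7117
R0 > 1, so the population is growing.

growing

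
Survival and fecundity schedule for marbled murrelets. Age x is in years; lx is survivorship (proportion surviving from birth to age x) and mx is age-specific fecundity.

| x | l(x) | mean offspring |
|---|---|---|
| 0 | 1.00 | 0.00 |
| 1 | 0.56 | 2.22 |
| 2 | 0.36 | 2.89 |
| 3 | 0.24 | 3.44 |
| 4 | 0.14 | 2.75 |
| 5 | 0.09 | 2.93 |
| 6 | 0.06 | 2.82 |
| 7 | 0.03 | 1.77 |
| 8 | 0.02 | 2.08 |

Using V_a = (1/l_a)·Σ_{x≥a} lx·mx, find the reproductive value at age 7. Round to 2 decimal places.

3.16

lx·mx for x ≥ 7: 0.0531, 0.0416 → sum = 0.0947
V_7 = 0.0947 / l_7 = 0.0947 / 0.03 = 3.156667… → 3.16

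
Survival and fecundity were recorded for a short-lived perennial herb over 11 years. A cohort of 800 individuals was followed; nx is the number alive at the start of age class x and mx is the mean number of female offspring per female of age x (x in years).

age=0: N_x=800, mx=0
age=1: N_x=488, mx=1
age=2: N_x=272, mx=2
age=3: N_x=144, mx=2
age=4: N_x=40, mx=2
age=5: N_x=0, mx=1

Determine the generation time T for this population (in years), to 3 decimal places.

1.971

lx = nx/n0 = nx/800: 1, 0.61, 0.34, 0.18, 0.05, 0
lx·mx: 0, 0.61, 0.68, 0.36, 0.1, 0 → R0 = 1.75
x·lx·mx: 0, 0.61, 1.36, 1.08, 0.4, 0 → Σ = 3.45
T = 3.45 / 1.75 = 1.971429… → 1.971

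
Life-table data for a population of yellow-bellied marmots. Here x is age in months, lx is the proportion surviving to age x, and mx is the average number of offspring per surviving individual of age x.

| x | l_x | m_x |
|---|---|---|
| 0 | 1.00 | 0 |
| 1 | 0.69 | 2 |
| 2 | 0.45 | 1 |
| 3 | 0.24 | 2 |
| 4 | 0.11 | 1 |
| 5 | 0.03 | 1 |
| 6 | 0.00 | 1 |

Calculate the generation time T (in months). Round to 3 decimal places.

lx·mx: 0, 1.38, 0.45, 0.48, 0.11, 0.03, 0 → R0 = 2.45
x·lx·mx: 0, 1.38, 0.9, 1.44, 0.44, 0.15, 0 → Σ = 4.31
T = 4.31 / 2.45 = 1.759184… → 1.759

1.759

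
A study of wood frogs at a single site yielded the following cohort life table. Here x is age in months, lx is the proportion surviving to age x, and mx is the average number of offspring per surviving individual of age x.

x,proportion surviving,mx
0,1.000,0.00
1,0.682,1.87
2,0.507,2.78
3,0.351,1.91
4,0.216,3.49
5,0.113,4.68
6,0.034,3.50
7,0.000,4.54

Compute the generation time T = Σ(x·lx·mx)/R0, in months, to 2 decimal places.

lx·mx: 0, 1.27534, 1.40946, 0.67041, 0.75384, 0.52884, 0.119, 0 → R0 = 4.75689
x·lx·mx: 0, 1.27534, 2.81892, 2.01123, 3.01536, 2.6442, 0.714, 0 → Σ = 12.47905
T = 12.47905 / 4.75689 = 2.623363… → 2.62

2.62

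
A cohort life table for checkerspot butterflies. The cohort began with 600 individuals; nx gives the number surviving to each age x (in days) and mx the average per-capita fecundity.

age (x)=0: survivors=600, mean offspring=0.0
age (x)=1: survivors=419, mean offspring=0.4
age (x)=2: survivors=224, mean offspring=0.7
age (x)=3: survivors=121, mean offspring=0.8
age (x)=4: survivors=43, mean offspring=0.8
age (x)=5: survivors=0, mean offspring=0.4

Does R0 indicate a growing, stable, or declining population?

lx = nx/n0 = nx/600: 1, 0.69833…, 0.37333…, 0.20167…, 0.07167…, 0
R0 = Σ lx·mx = 0 + 0.279333… + 0.261333… + 0.161333… + 0.057333… + 0 = 0.759333…
R0 < 1, so the population is declining.

declining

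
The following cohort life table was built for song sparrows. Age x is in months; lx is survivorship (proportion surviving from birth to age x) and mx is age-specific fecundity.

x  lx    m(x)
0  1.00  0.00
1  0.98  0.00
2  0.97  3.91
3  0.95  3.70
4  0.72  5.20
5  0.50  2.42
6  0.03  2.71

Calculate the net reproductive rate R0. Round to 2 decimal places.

12.34

lx·mx by age: 0, 0, 3.7927, 3.515, 3.744, 1.21, 0.0813
R0 = Σ lx·mx = 12.343 → 12.34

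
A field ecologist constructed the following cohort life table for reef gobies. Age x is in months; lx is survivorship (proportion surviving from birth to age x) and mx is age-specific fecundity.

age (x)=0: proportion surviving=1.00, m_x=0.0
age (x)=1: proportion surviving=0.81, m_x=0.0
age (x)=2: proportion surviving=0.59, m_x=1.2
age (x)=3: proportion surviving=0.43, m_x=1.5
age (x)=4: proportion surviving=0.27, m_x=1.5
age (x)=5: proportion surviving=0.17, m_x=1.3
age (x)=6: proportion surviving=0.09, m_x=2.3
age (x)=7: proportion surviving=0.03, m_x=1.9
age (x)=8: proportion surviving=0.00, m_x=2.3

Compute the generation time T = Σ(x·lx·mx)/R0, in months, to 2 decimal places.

lx·mx: 0, 0, 0.708, 0.645, 0.405, 0.221, 0.207, 0.057, 0 → R0 = 2.243
x·lx·mx: 0, 0, 1.416, 1.935, 1.62, 1.105, 1.242, 0.399, 0 → Σ = 7.717
T = 7.717 / 2.243 = 3.440481… → 3.44

3.44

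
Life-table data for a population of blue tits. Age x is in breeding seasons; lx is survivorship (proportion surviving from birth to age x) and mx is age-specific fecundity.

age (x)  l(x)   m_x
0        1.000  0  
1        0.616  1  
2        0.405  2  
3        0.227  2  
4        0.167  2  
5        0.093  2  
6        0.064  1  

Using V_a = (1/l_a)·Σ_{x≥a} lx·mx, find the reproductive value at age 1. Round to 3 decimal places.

lx·mx for x ≥ 1: 0.616, 0.81, 0.454, 0.334, 0.186, 0.064 → sum = 2.464
V_1 = 2.464 / l_1 = 2.464 / 0.616 = 4 → 4.000

4.000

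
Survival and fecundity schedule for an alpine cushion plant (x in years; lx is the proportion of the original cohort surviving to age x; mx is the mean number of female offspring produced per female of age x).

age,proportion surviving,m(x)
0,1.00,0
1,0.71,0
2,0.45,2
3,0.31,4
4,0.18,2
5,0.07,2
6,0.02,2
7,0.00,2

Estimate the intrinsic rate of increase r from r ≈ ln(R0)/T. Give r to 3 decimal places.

R0 = Σ lx·mx = 0 + 0 + 0.9 + 1.24 + 0.36 + 0.14 + 0.04 + 0 = 2.68
Σ x·lx·mx = 7.9; T = 7.9/2.68 = 2.94776…
r ≈ ln(R0)/T = ln(2.68)/2.94776… = 0.33443… → 0.334

0.334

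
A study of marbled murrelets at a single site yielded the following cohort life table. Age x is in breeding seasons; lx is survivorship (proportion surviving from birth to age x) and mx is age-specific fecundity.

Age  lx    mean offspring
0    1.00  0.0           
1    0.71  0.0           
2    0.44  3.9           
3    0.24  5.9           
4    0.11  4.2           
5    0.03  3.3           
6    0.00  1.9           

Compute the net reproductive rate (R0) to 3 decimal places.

3.693

lx·mx by age: 0, 0, 1.716, 1.416, 0.462, 0.099, 0
R0 = Σ lx·mx = 3.693 → 3.693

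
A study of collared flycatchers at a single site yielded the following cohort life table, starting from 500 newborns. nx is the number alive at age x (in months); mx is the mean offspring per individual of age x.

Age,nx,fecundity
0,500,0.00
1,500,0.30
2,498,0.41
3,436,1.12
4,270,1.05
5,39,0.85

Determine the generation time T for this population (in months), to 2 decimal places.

lx = nx/n0 = nx/500: 1, 1, 0.996, 0.872, 0.54, 0.078
lx·mx: 0, 0.3, 0.40836, 0.97664, 0.567, 0.0663 → R0 = 2.3183
x·lx·mx: 0, 0.3, 0.81672, 2.92992, 2.268, 0.3315 → Σ = 6.64614
T = 6.64614 / 2.3183 = 2.866816… → 2.87

2.87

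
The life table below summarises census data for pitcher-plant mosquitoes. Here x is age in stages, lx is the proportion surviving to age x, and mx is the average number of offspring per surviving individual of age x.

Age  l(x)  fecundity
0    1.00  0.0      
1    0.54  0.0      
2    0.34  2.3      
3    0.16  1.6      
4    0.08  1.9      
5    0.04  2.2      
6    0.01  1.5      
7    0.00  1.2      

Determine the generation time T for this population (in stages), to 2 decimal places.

lx·mx: 0, 0, 0.782, 0.256, 0.152, 0.088, 0.015, 0 → R0 = 1.293
x·lx·mx: 0, 0, 1.564, 0.768, 0.608, 0.44, 0.09, 0 → Σ = 3.47
T = 3.47 / 1.293 = 2.683681… → 2.68

2.68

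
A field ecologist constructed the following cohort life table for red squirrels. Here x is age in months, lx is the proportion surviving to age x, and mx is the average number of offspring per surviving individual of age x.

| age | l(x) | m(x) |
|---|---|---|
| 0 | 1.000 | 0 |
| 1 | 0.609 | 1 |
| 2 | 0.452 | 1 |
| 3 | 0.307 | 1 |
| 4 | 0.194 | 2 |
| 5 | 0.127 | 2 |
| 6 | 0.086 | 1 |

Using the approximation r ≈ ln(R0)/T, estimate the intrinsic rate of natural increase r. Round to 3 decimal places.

0.269

R0 = Σ lx·mx = 0 + 0.609 + 0.452 + 0.307 + 0.388 + 0.254 + 0.086 = 2.096
Σ x·lx·mx = 5.772; T = 5.772/2.096 = 2.75382…
r ≈ ln(R0)/T = ln(2.096)/2.75382… = 0.26873… → 0.269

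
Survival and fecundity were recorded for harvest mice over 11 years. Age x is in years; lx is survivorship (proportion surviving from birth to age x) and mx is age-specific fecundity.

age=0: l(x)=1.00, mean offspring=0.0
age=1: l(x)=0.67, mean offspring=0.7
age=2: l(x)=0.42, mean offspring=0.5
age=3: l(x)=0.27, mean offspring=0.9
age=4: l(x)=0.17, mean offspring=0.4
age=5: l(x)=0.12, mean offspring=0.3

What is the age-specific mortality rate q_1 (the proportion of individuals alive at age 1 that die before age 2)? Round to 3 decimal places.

0.373

q_1 = (l_1 − l_2) / l_1 = (0.67 − 0.42) / 0.67
     = 0.25 / 0.67 = 0.373134… → 0.373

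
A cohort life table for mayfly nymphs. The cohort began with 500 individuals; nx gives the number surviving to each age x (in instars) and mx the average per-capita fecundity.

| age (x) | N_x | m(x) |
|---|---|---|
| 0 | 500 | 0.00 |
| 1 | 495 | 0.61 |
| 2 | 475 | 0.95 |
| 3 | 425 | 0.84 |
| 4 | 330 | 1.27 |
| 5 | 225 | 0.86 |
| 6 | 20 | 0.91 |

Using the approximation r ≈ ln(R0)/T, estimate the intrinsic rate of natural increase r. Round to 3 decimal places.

0.432

lx = nx/n0 = nx/500: 1, 0.99, 0.95, 0.85, 0.66, 0.45, 0.04
R0 = Σ lx·mx = 0 + 0.6039 + 0.9025 + 0.714 + 0.8382 + 0.387 + 0.0364 = 3.482
Σ x·lx·mx = 10.0571; T = 10.0571/3.482 = 2.88831…
r ≈ ln(R0)/T = ln(3.482)/2.88831… = 0.43195… → 0.432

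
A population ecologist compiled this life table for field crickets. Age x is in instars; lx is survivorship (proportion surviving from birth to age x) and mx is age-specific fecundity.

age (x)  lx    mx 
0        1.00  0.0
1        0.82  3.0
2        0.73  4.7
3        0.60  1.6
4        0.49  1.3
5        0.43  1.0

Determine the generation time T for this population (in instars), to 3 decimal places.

2.134

lx·mx: 0, 2.46, 3.431, 0.96, 0.637, 0.43 → R0 = 7.918
x·lx·mx: 0, 2.46, 6.862, 2.88, 2.548, 2.15 → Σ = 16.9
T = 16.9 / 7.918 = 2.134377… → 2.134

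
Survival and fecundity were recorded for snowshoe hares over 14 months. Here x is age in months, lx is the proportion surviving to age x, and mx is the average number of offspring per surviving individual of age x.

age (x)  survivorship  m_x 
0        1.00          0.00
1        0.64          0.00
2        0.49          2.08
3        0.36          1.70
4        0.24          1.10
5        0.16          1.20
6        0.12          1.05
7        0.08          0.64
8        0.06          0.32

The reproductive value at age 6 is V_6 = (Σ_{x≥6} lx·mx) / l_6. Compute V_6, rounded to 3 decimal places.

lx·mx for x ≥ 6: 0.126, 0.0512, 0.0192 → sum = 0.1964
V_6 = 0.1964 / l_6 = 0.1964 / 0.12 = 1.636667… → 1.637

1.637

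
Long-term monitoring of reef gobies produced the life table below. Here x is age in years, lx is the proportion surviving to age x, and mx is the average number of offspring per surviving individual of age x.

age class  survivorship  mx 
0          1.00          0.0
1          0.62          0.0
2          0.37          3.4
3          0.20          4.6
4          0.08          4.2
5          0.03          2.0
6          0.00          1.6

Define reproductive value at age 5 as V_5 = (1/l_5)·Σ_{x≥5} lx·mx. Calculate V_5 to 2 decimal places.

2.00

lx·mx for x ≥ 5: 0.06, 0 → sum = 0.06
V_5 = 0.06 / l_5 = 0.06 / 0.03 = 2 → 2.00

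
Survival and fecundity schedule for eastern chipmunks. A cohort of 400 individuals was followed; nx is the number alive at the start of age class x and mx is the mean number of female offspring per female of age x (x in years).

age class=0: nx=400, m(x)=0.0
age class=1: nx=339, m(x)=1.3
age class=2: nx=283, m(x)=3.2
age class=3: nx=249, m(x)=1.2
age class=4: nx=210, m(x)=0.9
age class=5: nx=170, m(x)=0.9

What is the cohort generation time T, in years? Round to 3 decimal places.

lx = nx/n0 = nx/400: 1, 0.8475, 0.7075, 0.6225, 0.525, 0.425
lx·mx: 0, 1.10175, 2.264, 0.747, 0.4725, 0.3825 → R0 = 4.96775
x·lx·mx: 0, 1.10175, 4.528, 2.241, 1.89, 1.9125 → Σ = 11.67325
T = 11.67325 / 4.96775 = 2.349806… → 2.350

2.350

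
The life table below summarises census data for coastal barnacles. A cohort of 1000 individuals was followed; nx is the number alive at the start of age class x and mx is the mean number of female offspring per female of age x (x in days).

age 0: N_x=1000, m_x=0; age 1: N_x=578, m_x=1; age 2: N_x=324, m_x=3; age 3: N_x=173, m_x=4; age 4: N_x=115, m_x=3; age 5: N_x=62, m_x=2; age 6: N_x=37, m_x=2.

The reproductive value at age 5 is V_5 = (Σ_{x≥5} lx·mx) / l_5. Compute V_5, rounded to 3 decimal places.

lx = nx/n0 = nx/1000: 1, 0.578, 0.324, 0.173, 0.115, 0.062, 0.037
lx·mx for x ≥ 5: 0.124, 0.074 → sum = 0.198
V_5 = 0.198 / l_5 = 0.198 / 0.062 = 3.193548… → 3.194

3.194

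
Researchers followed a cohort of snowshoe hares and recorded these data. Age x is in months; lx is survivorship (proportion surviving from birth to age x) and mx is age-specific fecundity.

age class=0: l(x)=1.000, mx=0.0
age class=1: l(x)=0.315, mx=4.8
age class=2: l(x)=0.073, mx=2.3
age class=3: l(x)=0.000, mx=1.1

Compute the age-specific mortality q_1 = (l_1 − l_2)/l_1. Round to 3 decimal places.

q_1 = (l_1 − l_2) / l_1 = (0.315 − 0.073) / 0.315
     = 0.242 / 0.315 = 0.768254… → 0.768

0.768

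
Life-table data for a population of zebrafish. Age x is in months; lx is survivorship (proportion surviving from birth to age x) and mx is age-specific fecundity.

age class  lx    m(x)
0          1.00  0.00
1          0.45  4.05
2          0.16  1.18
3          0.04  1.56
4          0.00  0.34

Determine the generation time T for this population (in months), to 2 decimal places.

lx·mx: 0, 1.8225, 0.1888, 0.0624, 0 → R0 = 2.0737
x·lx·mx: 0, 1.8225, 0.3776, 0.1872, 0 → Σ = 2.3873
T = 2.3873 / 2.0737 = 1.151227… → 1.15

1.15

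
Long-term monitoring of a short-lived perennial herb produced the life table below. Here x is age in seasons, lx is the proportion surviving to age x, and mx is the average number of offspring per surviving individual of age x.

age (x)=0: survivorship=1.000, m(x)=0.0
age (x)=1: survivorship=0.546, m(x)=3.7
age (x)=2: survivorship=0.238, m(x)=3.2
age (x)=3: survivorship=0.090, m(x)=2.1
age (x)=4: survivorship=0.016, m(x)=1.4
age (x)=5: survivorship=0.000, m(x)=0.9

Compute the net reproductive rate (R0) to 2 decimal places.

lx·mx by age: 0, 2.0202, 0.7616, 0.189, 0.0224, 0
R0 = Σ lx·mx = 2.9932 → 2.99

2.99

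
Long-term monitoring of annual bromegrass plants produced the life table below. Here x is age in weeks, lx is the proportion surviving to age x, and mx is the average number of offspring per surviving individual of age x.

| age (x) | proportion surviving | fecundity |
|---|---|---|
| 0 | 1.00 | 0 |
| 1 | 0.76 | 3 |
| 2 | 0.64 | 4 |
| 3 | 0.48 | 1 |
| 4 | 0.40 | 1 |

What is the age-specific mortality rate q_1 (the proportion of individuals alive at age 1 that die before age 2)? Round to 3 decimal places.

q_1 = (l_1 − l_2) / l_1 = (0.76 − 0.64) / 0.76
     = 0.12 / 0.76 = 0.157895… → 0.158

0.158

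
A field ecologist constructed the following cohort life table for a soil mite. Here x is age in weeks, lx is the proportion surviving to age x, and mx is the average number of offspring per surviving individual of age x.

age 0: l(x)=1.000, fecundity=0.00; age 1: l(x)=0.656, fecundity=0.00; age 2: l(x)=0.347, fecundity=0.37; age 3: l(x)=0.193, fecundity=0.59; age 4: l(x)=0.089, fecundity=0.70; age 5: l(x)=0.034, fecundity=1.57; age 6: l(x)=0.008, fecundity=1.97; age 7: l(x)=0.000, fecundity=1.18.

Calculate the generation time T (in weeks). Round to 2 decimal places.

3.24

lx·mx: 0, 0, 0.12839, 0.11387, 0.0623, 0.05338, 0.01576, 0 → R0 = 0.3737
x·lx·mx: 0, 0, 0.25678, 0.34161, 0.2492, 0.2669, 0.09456, 0 → Σ = 1.20905
T = 1.20905 / 0.3737 = 3.235349… → 3.24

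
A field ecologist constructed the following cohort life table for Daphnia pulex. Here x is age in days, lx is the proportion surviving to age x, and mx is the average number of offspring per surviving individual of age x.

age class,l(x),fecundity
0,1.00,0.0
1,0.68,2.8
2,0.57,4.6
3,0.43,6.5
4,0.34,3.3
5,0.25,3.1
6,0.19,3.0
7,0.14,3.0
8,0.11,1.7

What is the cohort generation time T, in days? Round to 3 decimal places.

3.055

lx·mx: 0, 1.904, 2.622, 2.795, 1.122, 0.775, 0.57, 0.42, 0.187 → R0 = 10.395
x·lx·mx: 0, 1.904, 5.244, 8.385, 4.488, 3.875, 3.42, 2.94, 1.496 → Σ = 31.752
T = 31.752 / 10.395 = 3.054545… → 3.055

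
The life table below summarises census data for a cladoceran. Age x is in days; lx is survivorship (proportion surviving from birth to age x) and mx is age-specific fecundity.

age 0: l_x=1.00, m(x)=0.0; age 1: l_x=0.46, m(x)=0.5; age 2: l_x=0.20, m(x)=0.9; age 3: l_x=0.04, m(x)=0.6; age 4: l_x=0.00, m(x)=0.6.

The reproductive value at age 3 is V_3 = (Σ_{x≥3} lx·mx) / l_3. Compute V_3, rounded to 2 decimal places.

0.60

lx·mx for x ≥ 3: 0.024, 0 → sum = 0.024
V_3 = 0.024 / l_3 = 0.024 / 0.04 = 0.6 → 0.60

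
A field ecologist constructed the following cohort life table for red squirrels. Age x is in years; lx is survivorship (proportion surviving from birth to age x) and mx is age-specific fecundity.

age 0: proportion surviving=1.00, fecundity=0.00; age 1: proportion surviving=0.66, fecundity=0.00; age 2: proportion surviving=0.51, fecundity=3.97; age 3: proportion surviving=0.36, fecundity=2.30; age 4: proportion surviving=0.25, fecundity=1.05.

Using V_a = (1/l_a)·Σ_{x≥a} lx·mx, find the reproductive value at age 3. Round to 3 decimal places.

3.029

lx·mx for x ≥ 3: 0.828, 0.2625 → sum = 1.0905
V_3 = 1.0905 / l_3 = 1.0905 / 0.36 = 3.029167… → 3.029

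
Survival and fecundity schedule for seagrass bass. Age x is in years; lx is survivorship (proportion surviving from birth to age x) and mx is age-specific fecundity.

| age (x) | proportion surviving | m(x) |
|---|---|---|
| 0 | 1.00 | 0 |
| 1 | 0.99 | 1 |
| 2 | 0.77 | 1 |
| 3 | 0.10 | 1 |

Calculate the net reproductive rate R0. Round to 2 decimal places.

lx·mx by age: 0, 0.99, 0.77, 0.1
R0 = Σ lx·mx = 1.86 → 1.86

1.86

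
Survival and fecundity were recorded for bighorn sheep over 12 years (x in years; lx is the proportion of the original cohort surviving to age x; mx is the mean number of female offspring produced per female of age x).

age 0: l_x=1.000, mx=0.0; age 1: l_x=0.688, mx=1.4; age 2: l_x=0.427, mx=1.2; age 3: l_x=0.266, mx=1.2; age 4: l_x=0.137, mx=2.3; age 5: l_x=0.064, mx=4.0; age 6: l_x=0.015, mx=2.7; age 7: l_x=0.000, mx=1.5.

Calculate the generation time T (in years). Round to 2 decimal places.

lx·mx: 0, 0.9632, 0.5124, 0.3192, 0.3151, 0.256, 0.0405, 0 → R0 = 2.4064
x·lx·mx: 0, 0.9632, 1.0248, 0.9576, 1.2604, 1.28, 0.243, 0 → Σ = 5.729
T = 5.729 / 2.4064 = 2.380735… → 2.38

2.38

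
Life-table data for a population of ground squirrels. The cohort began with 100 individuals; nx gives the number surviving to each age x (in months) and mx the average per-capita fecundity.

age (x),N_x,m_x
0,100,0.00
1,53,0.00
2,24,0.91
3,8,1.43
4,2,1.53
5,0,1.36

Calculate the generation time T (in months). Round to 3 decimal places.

2.483

lx = nx/n0 = nx/100: 1, 0.53, 0.24, 0.08, 0.02, 0
lx·mx: 0, 0, 0.2184, 0.1144, 0.0306, 0 → R0 = 0.3634
x·lx·mx: 0, 0, 0.4368, 0.3432, 0.1224, 0 → Σ = 0.9024
T = 0.9024 / 0.3634 = 2.483214… → 2.483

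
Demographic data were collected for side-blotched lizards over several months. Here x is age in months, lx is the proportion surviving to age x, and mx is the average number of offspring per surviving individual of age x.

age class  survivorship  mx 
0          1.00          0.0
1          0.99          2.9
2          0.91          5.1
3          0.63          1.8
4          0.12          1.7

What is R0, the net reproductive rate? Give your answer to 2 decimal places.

lx·mx by age: 0, 2.871, 4.641, 1.134, 0.204
R0 = Σ lx·mx = 8.85 → 8.85

8.85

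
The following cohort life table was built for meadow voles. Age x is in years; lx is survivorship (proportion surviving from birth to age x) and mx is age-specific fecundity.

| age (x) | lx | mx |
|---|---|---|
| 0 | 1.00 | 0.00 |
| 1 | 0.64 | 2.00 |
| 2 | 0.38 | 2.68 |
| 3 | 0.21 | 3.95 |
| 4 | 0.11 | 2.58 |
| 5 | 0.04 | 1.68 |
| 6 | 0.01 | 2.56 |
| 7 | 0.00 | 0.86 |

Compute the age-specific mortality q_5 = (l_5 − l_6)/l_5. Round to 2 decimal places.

q_5 = (l_5 − l_6) / l_5 = (0.04 − 0.01) / 0.04
     = 0.03 / 0.04 = 0.75 → 0.75

0.75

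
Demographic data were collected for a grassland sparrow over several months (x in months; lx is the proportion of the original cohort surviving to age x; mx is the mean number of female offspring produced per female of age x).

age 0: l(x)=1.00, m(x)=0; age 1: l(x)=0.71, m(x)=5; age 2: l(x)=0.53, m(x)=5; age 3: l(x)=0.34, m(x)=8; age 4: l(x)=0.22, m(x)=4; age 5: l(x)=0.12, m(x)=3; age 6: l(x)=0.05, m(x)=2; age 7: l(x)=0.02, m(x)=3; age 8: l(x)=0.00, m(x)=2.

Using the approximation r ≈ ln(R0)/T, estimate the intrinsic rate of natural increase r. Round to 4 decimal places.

R0 = Σ lx·mx = 0 + 3.55 + 2.65 + 2.72 + 0.88 + 0.36 + 0.1 + 0.06 + 0 = 10.32
Σ x·lx·mx = 23.35; T = 23.35/10.32 = 2.2626…
r ≈ ln(R0)/T = ln(10.32)/2.2626… = 1.031595… → 1.0316

1.0316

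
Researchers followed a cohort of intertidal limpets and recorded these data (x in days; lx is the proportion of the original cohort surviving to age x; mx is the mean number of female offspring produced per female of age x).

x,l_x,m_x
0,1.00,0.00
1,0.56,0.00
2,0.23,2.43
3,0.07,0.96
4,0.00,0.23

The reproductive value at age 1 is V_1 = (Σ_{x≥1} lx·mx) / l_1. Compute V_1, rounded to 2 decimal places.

1.12

lx·mx for x ≥ 1: 0, 0.5589, 0.0672, 0 → sum = 0.6261
V_1 = 0.6261 / l_1 = 0.6261 / 0.56 = 1.118036… → 1.12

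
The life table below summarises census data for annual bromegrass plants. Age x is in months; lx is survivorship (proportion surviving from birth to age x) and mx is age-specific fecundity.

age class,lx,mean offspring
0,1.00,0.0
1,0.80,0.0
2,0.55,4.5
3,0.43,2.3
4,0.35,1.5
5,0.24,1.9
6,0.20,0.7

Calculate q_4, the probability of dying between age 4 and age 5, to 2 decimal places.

q_4 = (l_4 − l_5) / l_4 = (0.35 − 0.24) / 0.35
     = 0.11 / 0.35 = 0.314286… → 0.31

0.31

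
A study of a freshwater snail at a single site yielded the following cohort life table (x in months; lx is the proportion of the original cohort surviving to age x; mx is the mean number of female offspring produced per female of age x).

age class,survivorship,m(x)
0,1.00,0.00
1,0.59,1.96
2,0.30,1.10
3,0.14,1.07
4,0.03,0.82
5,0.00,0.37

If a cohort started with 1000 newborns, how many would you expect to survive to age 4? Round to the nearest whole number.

Expected survivors = N0 · l_4 = 1000 × 0.03 = 30 → 30

30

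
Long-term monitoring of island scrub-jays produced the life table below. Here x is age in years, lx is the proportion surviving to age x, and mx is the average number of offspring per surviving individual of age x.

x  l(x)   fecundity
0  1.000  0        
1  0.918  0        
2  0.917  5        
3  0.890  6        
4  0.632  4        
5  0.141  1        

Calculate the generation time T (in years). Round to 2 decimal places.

lx·mx: 0, 0, 4.585, 5.34, 2.528, 0.141 → R0 = 12.594
x·lx·mx: 0, 0, 9.17, 16.02, 10.112, 0.705 → Σ = 36.007
T = 36.007 / 12.594 = 2.85906… → 2.86

2.86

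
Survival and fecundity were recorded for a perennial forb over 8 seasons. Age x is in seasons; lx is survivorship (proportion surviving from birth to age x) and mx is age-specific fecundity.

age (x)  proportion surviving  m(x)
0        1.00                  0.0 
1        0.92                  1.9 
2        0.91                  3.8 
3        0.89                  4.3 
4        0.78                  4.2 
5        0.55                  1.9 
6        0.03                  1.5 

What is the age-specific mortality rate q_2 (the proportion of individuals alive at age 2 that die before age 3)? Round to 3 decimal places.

q_2 = (l_2 − l_3) / l_2 = (0.91 − 0.89) / 0.91
     = 0.02 / 0.91 = 0.021978… → 0.022

0.022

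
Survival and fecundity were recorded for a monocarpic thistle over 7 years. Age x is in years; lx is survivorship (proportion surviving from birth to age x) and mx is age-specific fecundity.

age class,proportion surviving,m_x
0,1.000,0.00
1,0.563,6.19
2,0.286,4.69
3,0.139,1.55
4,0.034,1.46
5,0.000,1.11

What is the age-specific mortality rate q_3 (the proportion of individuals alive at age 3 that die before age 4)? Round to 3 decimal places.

0.755

q_3 = (l_3 − l_4) / l_3 = (0.139 − 0.034) / 0.139
     = 0.105 / 0.139 = 0.755396… → 0.755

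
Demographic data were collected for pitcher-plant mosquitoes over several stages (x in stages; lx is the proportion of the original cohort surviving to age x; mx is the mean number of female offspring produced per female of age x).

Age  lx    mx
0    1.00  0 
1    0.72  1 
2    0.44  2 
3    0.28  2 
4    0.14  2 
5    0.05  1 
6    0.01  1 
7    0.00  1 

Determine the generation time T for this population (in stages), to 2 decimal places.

lx·mx: 0, 0.72, 0.88, 0.56, 0.28, 0.05, 0.01, 0 → R0 = 2.5
x·lx·mx: 0, 0.72, 1.76, 1.68, 1.12, 0.25, 0.06, 0 → Σ = 5.59
T = 5.59 / 2.5 = 2.236 → 2.24

2.24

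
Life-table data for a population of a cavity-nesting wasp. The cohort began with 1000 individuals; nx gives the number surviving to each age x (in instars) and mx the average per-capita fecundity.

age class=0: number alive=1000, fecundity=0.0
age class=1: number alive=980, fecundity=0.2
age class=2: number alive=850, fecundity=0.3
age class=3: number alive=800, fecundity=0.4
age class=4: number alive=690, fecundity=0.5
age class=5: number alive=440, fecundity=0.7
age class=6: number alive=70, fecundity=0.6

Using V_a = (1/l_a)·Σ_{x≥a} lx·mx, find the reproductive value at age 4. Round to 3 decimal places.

lx = nx/n0 = nx/1000: 1, 0.98, 0.85, 0.8, 0.69, 0.44, 0.07
lx·mx for x ≥ 4: 0.345, 0.308, 0.042 → sum = 0.695
V_4 = 0.695 / l_4 = 0.695 / 0.69 = 1.007246… → 1.007

1.007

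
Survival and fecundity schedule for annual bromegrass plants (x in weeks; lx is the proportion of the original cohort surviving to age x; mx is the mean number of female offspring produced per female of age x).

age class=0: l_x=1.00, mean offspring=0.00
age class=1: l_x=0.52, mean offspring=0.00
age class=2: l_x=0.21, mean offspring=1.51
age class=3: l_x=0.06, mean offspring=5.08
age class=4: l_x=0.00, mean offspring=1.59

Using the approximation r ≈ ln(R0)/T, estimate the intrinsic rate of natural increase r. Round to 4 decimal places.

R0 = Σ lx·mx = 0 + 0 + 0.3171 + 0.3048 + 0 = 0.6219
Σ x·lx·mx = 1.5486; T = 1.5486/0.6219 = 2.49011…
r ≈ ln(R0)/T = ln(0.6219)/2.49011… = -0.190745… → -0.1907

-0.1907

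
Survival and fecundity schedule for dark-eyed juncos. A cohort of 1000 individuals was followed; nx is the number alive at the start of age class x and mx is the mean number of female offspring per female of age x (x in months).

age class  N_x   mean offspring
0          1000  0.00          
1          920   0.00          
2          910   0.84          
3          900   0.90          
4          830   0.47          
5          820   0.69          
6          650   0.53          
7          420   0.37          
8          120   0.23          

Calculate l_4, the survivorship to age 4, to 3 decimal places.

l_4 = n_4/n_0 = 830/1000 = 0.83 → 0.830

0.830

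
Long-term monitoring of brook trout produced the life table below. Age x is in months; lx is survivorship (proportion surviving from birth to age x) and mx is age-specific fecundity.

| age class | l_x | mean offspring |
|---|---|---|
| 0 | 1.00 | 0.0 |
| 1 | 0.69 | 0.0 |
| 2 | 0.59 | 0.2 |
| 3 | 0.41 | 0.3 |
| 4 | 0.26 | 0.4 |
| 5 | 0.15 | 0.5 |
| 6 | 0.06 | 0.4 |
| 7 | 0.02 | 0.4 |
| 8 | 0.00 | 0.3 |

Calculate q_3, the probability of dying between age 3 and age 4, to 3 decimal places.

q_3 = (l_3 − l_4) / l_3 = (0.41 − 0.26) / 0.41
     = 0.15 / 0.41 = 0.365854… → 0.366

0.366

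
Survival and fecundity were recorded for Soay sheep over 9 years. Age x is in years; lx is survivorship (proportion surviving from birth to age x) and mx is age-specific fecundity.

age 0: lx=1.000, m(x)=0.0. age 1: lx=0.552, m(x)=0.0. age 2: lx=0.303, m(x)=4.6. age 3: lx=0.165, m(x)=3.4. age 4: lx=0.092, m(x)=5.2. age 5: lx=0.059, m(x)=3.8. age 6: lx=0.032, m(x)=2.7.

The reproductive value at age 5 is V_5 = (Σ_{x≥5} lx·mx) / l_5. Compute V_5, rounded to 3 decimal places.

5.264

lx·mx for x ≥ 5: 0.2242, 0.0864 → sum = 0.3106
V_5 = 0.3106 / l_5 = 0.3106 / 0.059 = 5.264407… → 5.264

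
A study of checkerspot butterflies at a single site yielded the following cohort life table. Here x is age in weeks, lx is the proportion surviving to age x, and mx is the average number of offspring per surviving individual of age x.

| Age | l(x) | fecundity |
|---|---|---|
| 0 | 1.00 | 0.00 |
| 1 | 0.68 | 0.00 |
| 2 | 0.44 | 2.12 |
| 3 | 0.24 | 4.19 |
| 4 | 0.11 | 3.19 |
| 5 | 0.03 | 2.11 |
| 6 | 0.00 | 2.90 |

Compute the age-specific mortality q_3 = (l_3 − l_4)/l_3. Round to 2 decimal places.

0.54

q_3 = (l_3 − l_4) / l_3 = (0.24 − 0.11) / 0.24
     = 0.13 / 0.24 = 0.541667… → 0.54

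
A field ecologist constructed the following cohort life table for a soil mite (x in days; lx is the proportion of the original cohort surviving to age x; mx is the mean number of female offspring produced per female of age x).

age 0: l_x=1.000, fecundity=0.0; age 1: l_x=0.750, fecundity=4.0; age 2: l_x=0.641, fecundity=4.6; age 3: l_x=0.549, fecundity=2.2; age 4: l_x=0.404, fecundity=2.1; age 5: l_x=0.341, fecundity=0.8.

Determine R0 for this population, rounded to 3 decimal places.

lx·mx by age: 0, 3, 2.9486, 1.2078, 0.8484, 0.2728
R0 = Σ lx·mx = 8.2776 → 8.278

8.278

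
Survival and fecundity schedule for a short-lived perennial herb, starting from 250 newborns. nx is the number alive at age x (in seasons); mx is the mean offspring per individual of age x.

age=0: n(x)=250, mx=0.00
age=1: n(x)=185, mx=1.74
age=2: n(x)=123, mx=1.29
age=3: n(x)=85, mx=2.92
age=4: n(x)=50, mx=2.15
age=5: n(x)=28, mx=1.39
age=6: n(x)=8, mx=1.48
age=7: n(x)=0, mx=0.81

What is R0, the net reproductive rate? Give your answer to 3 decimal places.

lx = nx/n0 = nx/250: 1, 0.74, 0.492, 0.34, 0.2, 0.112, 0.032, 0
lx·mx by age: 0, 1.2876, 0.63468, 0.9928, 0.43, 0.15568, 0.04736, 0
R0 = Σ lx·mx = 3.54812 → 3.548

3.548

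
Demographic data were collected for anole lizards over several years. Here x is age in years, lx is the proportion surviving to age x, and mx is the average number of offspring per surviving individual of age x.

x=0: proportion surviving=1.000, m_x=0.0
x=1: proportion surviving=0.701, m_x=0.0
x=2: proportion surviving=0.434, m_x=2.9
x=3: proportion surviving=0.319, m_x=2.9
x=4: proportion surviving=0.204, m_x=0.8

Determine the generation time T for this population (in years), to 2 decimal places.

lx·mx: 0, 0, 1.2586, 0.9251, 0.1632 → R0 = 2.3469
x·lx·mx: 0, 0, 2.5172, 2.7753, 0.6528 → Σ = 5.9453
T = 5.9453 / 2.3469 = 2.533257… → 2.53

2.53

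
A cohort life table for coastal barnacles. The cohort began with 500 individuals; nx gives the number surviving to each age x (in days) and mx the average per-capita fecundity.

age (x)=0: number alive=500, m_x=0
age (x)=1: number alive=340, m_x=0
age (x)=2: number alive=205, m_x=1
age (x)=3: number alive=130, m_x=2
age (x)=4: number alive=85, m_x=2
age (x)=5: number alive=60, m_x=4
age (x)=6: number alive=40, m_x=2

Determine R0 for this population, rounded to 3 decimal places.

lx = nx/n0 = nx/500: 1, 0.68, 0.41, 0.26, 0.17, 0.12, 0.08
lx·mx by age: 0, 0, 0.41, 0.52, 0.34, 0.48, 0.16
R0 = Σ lx·mx = 1.91 → 1.910

1.910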